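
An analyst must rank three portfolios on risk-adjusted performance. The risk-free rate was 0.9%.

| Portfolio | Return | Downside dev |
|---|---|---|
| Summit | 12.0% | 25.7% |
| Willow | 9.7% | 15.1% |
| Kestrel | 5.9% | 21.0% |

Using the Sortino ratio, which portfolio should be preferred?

Willow

Summit: Sortino ratio = (12.0% − 0.9%) / 25.7% = 0.432
Willow: Sortino ratio = (9.7% − 0.9%) / 15.1% = 0.583
Kestrel: Sortino ratio = (5.9% − 0.9%) / 21.0% = 0.238
Highest: Willow (0.583).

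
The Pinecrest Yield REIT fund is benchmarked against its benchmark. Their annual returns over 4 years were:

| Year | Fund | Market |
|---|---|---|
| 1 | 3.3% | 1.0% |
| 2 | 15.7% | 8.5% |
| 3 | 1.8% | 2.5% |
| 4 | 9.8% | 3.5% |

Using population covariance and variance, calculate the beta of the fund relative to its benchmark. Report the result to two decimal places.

1.80

r̄p = 7.6500%,  r̄m = 3.8750%
Cov = Σ(rp − r̄p)(rm − r̄m) / 4 = 14.2438
Var(rm) = Σ(rm − r̄m)² / 4 = 7.9219
β = Cov / Var = 14.2438 / 7.9219 = 1.7980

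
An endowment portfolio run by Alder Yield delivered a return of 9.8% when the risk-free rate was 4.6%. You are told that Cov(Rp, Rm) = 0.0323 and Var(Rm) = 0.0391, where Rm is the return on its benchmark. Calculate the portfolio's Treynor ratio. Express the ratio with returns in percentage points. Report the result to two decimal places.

β = Cov / Var = 0.0323 / 0.0391 = 0.8261
Treynor = (Rp − Rf) / β = (9.8% − 4.6%) / 0.8261 = 5.20 / 0.8261 = 6.2946

6.29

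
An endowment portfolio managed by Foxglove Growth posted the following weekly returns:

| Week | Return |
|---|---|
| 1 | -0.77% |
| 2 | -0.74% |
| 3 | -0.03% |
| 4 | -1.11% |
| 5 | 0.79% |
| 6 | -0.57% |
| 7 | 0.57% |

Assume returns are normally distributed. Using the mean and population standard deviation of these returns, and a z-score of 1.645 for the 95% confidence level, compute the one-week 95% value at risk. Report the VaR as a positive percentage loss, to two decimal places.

Mean return r̄ = -1.860 / 7 = -0.2657%
Σ(r − r̄)² = 3.1532; population σ = √(3.1532/7) = 0.6712%
VaR = −(r̄ − z·σ) = −(-0.2657 − 1.645 × 0.6712) = −(-1.3698) = 1.3698%

1.37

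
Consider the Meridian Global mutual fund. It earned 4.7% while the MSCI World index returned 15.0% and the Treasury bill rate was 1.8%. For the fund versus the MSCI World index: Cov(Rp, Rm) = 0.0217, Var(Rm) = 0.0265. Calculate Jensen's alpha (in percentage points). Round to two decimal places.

-7.91

β = Cov / Var = 0.0217 / 0.0265 = 0.8189
E[R] = Rf + β(Rm − Rf) = 1.8% + 0.8189 × (15.0% − 1.8%) = 12.6095%
α = Rp − E[R] = 4.7% − 12.6095% = -7.9095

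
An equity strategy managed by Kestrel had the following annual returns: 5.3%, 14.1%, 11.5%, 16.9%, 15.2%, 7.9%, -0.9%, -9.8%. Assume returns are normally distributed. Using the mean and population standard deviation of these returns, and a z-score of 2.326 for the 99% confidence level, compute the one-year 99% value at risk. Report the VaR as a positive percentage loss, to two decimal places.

12.32

Mean return μ = 60.20 / 8 = 7.5250%
Σ(r − μ)² = (5.3 − 7.5250)² + (14.1 − 7.5250)² + (11.5 − 7.5250)² + … = 582.0550
population σ = √(582.0550 / 8) = √72.7569 = 8.5298%
VaR = −(μ − z·σ) = −(7.5250 − 2.326 × 8.5298) = −(-12.3153) = 12.3153%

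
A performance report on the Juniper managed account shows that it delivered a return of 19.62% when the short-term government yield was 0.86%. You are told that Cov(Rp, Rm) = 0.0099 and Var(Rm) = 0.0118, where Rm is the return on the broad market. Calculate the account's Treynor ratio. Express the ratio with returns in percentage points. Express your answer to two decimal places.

β = Cov / Var = 0.0099 / 0.0118 = 0.8390
Treynor = (Rp − Rf) / β = (19.62% − 0.86%) / 0.8390 = 18.76 / 0.8390 = 22.3600

22.36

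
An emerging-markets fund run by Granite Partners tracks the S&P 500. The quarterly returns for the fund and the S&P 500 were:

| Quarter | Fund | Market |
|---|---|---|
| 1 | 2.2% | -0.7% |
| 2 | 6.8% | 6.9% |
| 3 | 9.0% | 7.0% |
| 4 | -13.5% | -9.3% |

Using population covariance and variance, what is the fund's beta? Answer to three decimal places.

1.277

r̄p = 1.1250%,  r̄m = 0.9750%
Cov = Σ(rp − r̄p)(rm − r̄m) / 4 = 57.3856
Var(rm) = Σ(rm − r̄m)² / 4 = 44.9469
β = Cov / Var = 57.3856 / 44.9469 = 1.2767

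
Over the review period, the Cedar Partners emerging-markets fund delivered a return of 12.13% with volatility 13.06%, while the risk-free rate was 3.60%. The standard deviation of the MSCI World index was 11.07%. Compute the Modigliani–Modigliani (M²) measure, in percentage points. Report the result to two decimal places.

Sharpe = (Rp − Rf) / σp = (12.13% − 3.60%) / 13.06% = 0.6531
M² = Rf + Sharpe × σm = 3.60% + 0.6531 × 11.07% = 10.8298%

10.83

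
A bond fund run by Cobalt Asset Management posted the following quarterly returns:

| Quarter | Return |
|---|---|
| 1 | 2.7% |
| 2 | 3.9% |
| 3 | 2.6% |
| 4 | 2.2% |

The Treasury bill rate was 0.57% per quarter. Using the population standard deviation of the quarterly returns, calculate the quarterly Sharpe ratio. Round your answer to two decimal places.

r̄ = (2.7 + 3.9 + 2.6 + 2.2) / 4 = 2.8500%
Σ(r − r̄)² = (2.7 − 2.8500)² + (3.9 − 2.8500)² + … = 1.6100
σ = √[1.6100 / 4] = 0.6344%
Sharpe = (r̄ − rf) / σ = (2.8500 − 0.57) / 0.6344 = 2.2800 / 0.6344 = 3.5939

3.59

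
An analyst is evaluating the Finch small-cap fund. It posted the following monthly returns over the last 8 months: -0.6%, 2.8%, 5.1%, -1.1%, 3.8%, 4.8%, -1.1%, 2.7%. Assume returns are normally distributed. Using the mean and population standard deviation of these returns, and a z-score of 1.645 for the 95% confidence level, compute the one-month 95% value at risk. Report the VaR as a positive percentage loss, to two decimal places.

Mean return r̄ = 16.40 / 8 = 2.0500%
Population σ = √[Σ(r − r̄)² / 8] = √[47.7800 / 8] = √5.9725 = 2.4439%
VaR = −(r̄ − z·σ) = −(2.0500 − 1.645 × 2.4439) = −(-1.9702) = 1.9702%

1.97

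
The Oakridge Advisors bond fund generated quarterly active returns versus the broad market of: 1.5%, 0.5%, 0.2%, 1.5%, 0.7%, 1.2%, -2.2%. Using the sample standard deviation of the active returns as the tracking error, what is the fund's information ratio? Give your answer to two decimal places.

Mean return μ = 3.40 / 7 = 0.4857%
Sample std dev = √[9.9086 / 6] = 1.2851%
IR = μ / tracking error = 0.4857 / 1.2851 = 0.3779

0.38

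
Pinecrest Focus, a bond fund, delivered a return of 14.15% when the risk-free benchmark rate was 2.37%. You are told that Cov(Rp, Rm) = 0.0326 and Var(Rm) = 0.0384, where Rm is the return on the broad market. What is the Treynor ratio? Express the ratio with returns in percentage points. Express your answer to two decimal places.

13.88

β = Cov / Var = 0.0326 / 0.0384 = 0.8490
Treynor = (Rp − Rf) / β = (14.15% − 2.37%) / 0.8490 = 11.78 / 0.8490 = 13.8751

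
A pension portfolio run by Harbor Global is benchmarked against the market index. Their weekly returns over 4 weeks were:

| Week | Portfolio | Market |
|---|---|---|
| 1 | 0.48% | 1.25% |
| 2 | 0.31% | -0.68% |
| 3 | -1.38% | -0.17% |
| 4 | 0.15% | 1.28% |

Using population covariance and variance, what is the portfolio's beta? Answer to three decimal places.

r̄p = -0.1100%,  r̄m = 0.4200%
Cov = Σ(rp − r̄p)(rm − r̄m) / 4 = 0.2502
Var(rm) = Σ(rm − r̄m)² / 4 = 0.7467
β = Cov / Var = 0.2502 / 0.7467 = 0.3351

0.335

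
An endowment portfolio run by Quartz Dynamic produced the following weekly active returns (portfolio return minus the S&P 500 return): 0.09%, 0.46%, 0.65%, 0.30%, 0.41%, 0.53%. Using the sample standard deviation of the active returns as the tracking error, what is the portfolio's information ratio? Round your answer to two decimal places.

2.09

r̄ = (0.09 + 0.46 + 0.65 + 0.3 + 0.41 + 0.53) / 6 = 0.4067%
Σ(r − r̄)² = (0.09 − 0.4067)² + (0.46 − 0.4067)² + … = 0.1889
sample σ = √(0.1889 / 5) = √0.0378 = 0.1944%
IR = r̄ / tracking error = 0.4067 / 0.1944 = 2.0921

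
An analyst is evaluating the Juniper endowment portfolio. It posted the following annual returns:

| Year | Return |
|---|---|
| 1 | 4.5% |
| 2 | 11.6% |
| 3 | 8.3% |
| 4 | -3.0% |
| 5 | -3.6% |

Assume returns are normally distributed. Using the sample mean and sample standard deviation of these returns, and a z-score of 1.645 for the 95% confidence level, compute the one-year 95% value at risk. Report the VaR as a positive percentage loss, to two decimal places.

r̄ = (4.5 + 11.6 + 8.3 − 3 − 3.6) / 5 = 3.5600%
Sample std dev = √[182.2920 / 4] = 6.7508%
VaR = −(r̄ − z·σ) = −(3.5600 − 1.645 × 6.7508) = −(-7.5451) = 7.5451%

7.55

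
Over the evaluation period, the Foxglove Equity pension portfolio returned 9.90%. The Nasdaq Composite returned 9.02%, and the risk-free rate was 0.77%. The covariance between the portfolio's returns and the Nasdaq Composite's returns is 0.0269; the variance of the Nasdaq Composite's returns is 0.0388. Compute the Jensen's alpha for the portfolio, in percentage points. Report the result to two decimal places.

3.41

β = Cov / Var = 0.0269 / 0.0388 = 0.6933
E[R] = Rf + β(Rm − Rf) = 0.77% + 0.6933 × (9.02% − 0.77%) = 6.4897%
α = Rp − E[R] = 9.90% − 6.4897% = 3.4103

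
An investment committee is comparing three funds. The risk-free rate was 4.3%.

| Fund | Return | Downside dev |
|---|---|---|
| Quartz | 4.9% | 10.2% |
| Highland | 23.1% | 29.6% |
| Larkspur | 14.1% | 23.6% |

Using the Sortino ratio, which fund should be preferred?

Quartz: Sortino ratio = (4.9% − 4.3%) / 10.2% = 0.059
Highland: Sortino ratio = (23.1% − 4.3%) / 29.6% = 0.635
Larkspur: Sortino ratio = (14.1% − 4.3%) / 23.6% = 0.415
Highest: Highland (0.635).

Highland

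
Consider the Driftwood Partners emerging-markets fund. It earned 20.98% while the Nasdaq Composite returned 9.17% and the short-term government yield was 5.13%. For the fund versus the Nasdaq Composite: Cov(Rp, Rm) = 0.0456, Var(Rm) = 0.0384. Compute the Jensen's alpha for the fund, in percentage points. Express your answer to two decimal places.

11.05

β = Cov / Var = 0.0456 / 0.0384 = 1.1875
E[R] = Rf + β(Rm − Rf) = 5.13% + 1.1875 × (9.17% − 5.13%) = 9.9275%
α = Rp − E[R] = 20.98% − 9.9275% = 11.0525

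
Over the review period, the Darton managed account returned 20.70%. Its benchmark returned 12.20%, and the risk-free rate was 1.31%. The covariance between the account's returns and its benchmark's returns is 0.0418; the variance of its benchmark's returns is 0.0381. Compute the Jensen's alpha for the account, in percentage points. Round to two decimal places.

β = Cov / Var = 0.0418 / 0.0381 = 1.0971
E[R] = Rf + β(Rm − Rf) = 1.31% + 1.0971 × (12.20% − 1.31%) = 13.2574%
α = Rp − E[R] = 20.70% − 13.2574% = 7.4426

7.44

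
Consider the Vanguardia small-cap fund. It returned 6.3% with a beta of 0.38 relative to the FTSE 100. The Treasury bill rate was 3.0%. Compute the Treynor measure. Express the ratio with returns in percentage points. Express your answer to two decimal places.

8.68

Treynor = (Rp − Rf) / β = (6.3% − 3.0%) / 0.38 = 3.30 / 0.38 = 8.6842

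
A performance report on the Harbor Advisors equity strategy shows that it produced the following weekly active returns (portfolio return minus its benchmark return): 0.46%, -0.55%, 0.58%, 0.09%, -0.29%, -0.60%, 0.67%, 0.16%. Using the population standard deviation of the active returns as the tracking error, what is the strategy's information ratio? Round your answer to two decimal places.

Mean return r̄ = 0.520 / 8 = 0.0650%
Population std dev = √[1.7434 / 8] = 0.4668%
IR = r̄ / tracking error = 0.0650 / 0.4668 = 0.1392

0.14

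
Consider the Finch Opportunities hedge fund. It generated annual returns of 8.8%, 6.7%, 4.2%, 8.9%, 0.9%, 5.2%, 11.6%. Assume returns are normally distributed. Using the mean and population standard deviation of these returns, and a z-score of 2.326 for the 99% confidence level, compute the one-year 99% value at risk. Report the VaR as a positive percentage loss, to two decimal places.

r̄ = (8.8 + 6.7 + 4.2 + 8.9 + 0.9 + 5.2 + 11.6) / 7 = 46.30 / 7 = 6.6143%
Population σ = √[Σ(r − r̄)² / 7] = √[75.3486 / 7] = √10.7641 = 3.2809%
VaR = −(r̄ − z·σ) = −(6.6143 − 2.326 × 3.2809) = −(-1.0171) = 1.0171%

1.02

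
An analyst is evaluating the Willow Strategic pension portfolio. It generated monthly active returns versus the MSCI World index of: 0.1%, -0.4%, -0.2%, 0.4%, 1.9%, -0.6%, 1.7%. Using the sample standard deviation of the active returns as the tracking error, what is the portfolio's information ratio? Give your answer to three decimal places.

0.413

μ = (0.1 − 0.4 − 0.2 + 0.4 + 1.9 − 0.6 + 1.7) / 7 = 0.4143%
Σ(r − μ)² = (0.1 − 0.4143)² + (-0.4 − 0.4143)² + (-0.2 − 0.4143)² + … = 6.0286
σ = √[6.0286 / 6] = 1.0024%
IR = μ / tracking error = 0.4143 / 1.0024 = 0.4133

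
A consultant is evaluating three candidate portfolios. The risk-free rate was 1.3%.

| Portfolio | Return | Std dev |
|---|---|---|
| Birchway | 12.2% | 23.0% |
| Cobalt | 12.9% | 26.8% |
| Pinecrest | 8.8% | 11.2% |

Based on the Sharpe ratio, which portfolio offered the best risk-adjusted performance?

Birchway: Sharpe ratio = (12.2% − 1.3%) / 23.0% = 0.474
Cobalt: Sharpe ratio = (12.9% − 1.3%) / 26.8% = 0.433
Pinecrest: Sharpe ratio = (8.8% − 1.3%) / 11.2% = 0.670
Highest: Pinecrest (0.670).

Pinecrest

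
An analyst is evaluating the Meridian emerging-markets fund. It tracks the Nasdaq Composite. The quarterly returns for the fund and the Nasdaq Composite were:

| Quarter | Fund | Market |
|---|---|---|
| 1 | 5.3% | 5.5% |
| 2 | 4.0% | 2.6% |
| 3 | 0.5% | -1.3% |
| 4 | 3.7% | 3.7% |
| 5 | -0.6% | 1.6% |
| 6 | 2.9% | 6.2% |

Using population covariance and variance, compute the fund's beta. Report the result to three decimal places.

0.570

r̄p = 2.6333%,  r̄m = 3.0500%
Cov = Σ(rp − r̄p)(rm − r̄m) / 6 = 3.5700
Var(rm) = Σ(rm − r̄m)² / 6 = 6.2625
β = Cov / Var = 3.5700 / 6.2625 = 0.5701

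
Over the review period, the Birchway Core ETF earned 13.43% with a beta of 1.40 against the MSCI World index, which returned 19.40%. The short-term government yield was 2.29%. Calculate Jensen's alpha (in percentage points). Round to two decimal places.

CAPM expected return = Rf + β(Rm − Rf) = 2.29% + 1.40 × (19.40% − 2.29%) = 2.29 + 1.40 × 17.11 = 26.2440%
Jensen's α = Rp − E[R] = 13.43% − 26.2440% = -12.8140

-12.81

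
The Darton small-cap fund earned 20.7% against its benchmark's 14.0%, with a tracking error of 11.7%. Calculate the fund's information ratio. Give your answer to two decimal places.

0.57

IR = (Rp − Rb) / TE = (20.7% − 14.0%) / 11.7% = 6.70% / 11.7% = 0.5726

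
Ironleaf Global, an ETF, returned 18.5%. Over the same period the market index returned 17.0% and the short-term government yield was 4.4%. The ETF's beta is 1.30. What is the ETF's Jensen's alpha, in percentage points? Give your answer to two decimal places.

-2.28

CAPM expected return = Rf + β(Rm − Rf) = 4.4% + 1.30 × (17.0% − 4.4%) = 4.4 + 1.30 × 12.60 = 20.7800%
Jensen's α = Rp − E[R] = 18.5% − 20.7800% = -2.2800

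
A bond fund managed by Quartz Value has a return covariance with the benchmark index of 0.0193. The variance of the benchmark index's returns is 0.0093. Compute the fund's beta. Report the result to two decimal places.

2.08

β = Cov(Rp, Rm) / Var(Rm) = 0.0193 / 0.0093 = 2.0753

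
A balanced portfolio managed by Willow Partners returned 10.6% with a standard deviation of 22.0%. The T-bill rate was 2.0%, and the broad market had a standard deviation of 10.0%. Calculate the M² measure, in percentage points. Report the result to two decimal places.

5.91

Sharpe = (Rp − Rf) / σp = (10.6% − 2.0%) / 22.0% = 0.3909
M² = Rf + Sharpe × σm = 2.0% + 0.3909 × 10.0% = 5.9090%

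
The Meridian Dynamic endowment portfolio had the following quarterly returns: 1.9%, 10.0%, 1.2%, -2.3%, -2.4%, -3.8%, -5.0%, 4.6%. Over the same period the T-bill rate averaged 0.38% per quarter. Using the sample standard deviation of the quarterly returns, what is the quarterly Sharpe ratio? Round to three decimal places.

r̄ = (1.9 + 10 + 1.2 − 2.3 − 2.4 − 3.8 − 5 + 4.6) / 8 = 4.20 / 8 = 0.5250%
Sample std dev = √[174.4950 / 7] = 4.9928%
Sharpe = (r̄ − rf) / σ = (0.5250 − 0.38) / 4.9928 = 0.1450 / 4.9928 = 0.0290

0.029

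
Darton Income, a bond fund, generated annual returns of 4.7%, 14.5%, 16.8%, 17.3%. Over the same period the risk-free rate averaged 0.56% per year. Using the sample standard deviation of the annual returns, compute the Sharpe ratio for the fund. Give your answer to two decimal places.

Mean return r̄ = 53.30 / 4 = 13.3250%
Sample σ = √[Σ(r − r̄)² / 3] = √[103.6475 / 3] = √34.5492 = 5.8779%
Sharpe = (r̄ − rf) / σ = (13.3250 − 0.56) / 5.8779 = 12.7650 / 5.8779 = 2.1717

2.17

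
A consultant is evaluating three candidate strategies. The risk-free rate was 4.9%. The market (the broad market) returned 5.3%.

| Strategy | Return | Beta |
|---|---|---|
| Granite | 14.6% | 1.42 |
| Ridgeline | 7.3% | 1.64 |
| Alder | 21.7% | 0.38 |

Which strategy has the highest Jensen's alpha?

Granite: α = 14.6% − [4.9% + 1.42 × (5.3% − 4.9%)] = 9.132
Ridgeline: α = 7.3% − [4.9% + 1.64 × (5.3% − 4.9%)] = 1.744
Alder: α = 21.7% − [4.9% + 0.38 × (5.3% − 4.9%)] = 16.648
Highest: Alder (16.648).

Alder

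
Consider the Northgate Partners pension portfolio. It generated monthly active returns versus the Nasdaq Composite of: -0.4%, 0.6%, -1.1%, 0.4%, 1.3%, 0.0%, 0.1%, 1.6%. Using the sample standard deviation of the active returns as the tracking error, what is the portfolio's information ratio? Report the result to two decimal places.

0.36

Mean return r̄ = 2.50 / 8 = 0.3125%
Σ(r − r̄)² = (-0.4 − 0.3125)² + (0.6 − 0.3125)² + (-1.1 − 0.3125)² + … = 5.3688
σ = √[5.3688 / 7] = 0.8758%
IR = r̄ / tracking error = 0.3125 / 0.8758 = 0.3568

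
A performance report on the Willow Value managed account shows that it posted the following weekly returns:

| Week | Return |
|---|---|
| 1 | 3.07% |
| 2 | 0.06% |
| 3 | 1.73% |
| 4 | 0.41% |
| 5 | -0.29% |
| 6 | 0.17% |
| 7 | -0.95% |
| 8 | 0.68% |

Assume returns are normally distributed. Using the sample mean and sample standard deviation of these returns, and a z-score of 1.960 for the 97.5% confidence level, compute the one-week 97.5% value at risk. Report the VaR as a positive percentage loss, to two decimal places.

1.86

μ = (3.07 + 0.06 + 1.73 + 0.41 − 0.29 + 0.17 − 0.95 + 0.68) / 8 = 4.880 / 8 = 0.6100%
Sample σ = √[Σ(r − μ)² / 7] = √[11.0906 / 7] = √1.5844 = 1.2587%
VaR = −(μ − z·σ) = −(0.6100 − 1.960 × 1.2587) = −(-1.8571) = 1.8571%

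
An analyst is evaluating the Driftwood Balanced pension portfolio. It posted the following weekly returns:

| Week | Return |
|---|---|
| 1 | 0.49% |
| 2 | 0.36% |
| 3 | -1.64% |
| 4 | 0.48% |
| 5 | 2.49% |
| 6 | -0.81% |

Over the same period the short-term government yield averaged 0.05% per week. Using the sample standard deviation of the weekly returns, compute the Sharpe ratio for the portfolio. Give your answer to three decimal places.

r̄ = (0.49 + 0.36 − 1.64 + 0.48 + 2.49 − 0.81) / 6 = 0.2283%
Sample σ = √[Σ(r − r̄)² / 5] = √[9.8331 / 5] = √1.9666 = 1.4024%
Sharpe = (r̄ − rf) / σ = (0.2283 − 0.05) / 1.4024 = 0.1783 / 1.4024 = 0.1271

0.127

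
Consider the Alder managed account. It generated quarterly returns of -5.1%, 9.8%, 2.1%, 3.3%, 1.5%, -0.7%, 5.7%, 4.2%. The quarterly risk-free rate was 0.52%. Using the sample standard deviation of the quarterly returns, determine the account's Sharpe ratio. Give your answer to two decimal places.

μ = (-5.1 + 9.8 + 2.1 + 3.3 + 1.5 − 0.7 + 5.7 + 4.2) / 8 = 2.6000%
Σ(r − μ)² = 136.1400; sample σ = √(136.1400/7) = 4.4101%
Sharpe = (μ − rf) / σ = (2.6000 − 0.52) / 4.4101 = 2.0800 / 4.4101 = 0.4716

0.47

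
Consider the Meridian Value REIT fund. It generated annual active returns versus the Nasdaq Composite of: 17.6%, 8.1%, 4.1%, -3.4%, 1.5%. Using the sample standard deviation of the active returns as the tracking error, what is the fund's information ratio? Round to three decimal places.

r̄ = (17.6 + 8.1 + 4.1 − 3.4 + 1.5) / 5 = 27.90 / 5 = 5.5800%
Sample std dev = √[250.3080 / 4] = 7.9106%
IR = r̄ / tracking error = 5.5800 / 7.9106 = 0.7054

0.705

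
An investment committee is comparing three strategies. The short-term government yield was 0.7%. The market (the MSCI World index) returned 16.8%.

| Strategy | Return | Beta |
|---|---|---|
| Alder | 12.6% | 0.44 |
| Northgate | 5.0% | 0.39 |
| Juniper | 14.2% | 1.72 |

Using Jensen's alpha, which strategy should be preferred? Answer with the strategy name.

Alder: α = 12.6% − [0.7% + 0.44 × (16.8% − 0.7%)] = 4.816
Northgate: α = 5.0% − [0.7% + 0.39 × (16.8% − 0.7%)] = -1.979
Juniper: α = 14.2% − [0.7% + 1.72 × (16.8% − 0.7%)] = -14.192
Highest: Alder (4.816).

Alder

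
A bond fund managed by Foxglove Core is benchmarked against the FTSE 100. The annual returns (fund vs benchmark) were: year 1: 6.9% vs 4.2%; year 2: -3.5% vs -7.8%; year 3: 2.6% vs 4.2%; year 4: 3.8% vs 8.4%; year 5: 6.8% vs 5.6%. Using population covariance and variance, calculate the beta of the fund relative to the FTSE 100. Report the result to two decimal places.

r̄p = 3.3200%,  r̄m = 2.9200%
Cov = Σ(rp − r̄p)(rm − r̄m) / 5 = 17.7456
Var(rm) = Σ(rm − r̄m)² / 5 = 31.0816
β = Cov / Var = 17.7456 / 31.0816 = 0.5709

0.57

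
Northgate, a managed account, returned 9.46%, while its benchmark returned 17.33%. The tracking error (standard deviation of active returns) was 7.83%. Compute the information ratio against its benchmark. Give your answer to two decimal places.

-1.01

IR = (Rp − Rb) / TE = (9.46% − 17.33%) / 7.83% = -7.87% / 7.83% = -1.0051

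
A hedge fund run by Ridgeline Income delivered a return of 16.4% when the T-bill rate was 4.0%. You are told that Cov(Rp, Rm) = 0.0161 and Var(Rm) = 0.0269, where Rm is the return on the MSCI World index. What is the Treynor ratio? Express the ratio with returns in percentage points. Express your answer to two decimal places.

20.72

β = Cov / Var = 0.0161 / 0.0269 = 0.5985
Treynor = (Rp − Rf) / β = (16.4% − 4.0%) / 0.5985 = 12.40 / 0.5985 = 20.7185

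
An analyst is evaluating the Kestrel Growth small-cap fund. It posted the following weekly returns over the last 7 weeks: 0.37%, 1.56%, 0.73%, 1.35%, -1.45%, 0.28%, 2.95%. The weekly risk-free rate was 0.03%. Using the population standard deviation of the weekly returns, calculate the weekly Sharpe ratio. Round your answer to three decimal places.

0.635

Mean return r̄ = 5.790 / 7 = 0.8271%
Σ(r − r̄)² = (0.37 − 0.8271)² + (1.56 − 0.8271)² + … = 11.0201
σ = √[11.0201 / 7] = 1.2547%
Sharpe = (r̄ − rf) / σ = (0.8271 − 0.03) / 1.2547 = 0.7971 / 1.2547 = 0.6353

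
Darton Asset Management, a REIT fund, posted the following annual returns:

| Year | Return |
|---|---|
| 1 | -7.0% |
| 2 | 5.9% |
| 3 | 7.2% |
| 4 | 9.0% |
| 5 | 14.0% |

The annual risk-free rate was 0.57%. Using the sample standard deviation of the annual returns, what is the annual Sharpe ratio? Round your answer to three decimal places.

0.673

μ = (-7 + 5.9 + 7.2 + 9 + 14) / 5 = 29.10 / 5 = 5.8200%
Sample std dev = √[243.2880 / 4] = 7.7988%
Sharpe = (μ − rf) / σ = (5.8200 − 0.57) / 7.7988 = 5.2500 / 7.7988 = 0.6732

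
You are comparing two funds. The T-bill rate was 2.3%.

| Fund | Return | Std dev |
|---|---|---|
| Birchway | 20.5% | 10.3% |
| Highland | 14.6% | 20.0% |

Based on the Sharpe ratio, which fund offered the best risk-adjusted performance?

Birchway

Birchway: Sharpe ratio = (20.5% − 2.3%) / 10.3% = 1.767
Highland: Sharpe ratio = (14.6% − 2.3%) / 20.0% = 0.615
Highest: Birchway (1.767).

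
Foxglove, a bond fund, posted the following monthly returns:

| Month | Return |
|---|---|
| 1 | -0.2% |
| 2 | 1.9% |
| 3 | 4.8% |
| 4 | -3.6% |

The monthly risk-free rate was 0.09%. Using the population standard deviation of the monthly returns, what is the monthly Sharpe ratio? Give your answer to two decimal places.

0.21

r̄ = (-0.2 + 1.9 + 4.8 − 3.6) / 4 = 2.90 / 4 = 0.7250%
Population σ = √[Σ(r − r̄)² / 4] = √[37.5475 / 4] = √9.3869 = 3.0638%
Sharpe = (r̄ − rf) / σ = (0.7250 − 0.09) / 3.0638 = 0.6350 / 3.0638 = 0.2073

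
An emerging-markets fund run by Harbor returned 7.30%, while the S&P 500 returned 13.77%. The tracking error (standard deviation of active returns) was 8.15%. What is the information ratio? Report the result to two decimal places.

-0.79

IR = (Rp − Rb) / TE = (7.30% − 13.77%) / 8.15% = -6.47% / 8.15% = -0.7939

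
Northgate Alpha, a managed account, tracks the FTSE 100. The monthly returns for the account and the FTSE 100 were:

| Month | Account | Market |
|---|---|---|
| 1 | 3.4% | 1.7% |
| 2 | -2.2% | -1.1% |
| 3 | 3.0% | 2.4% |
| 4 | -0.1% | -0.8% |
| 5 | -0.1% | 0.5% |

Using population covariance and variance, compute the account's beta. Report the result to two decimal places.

1.43

r̄p = 0.8000%,  r̄m = 0.5400%
Cov = Σ(rp − r̄p)(rm − r̄m) / 5 = 2.6540
Var(rm) = Σ(rm − r̄m)² / 5 = 1.8584
β = Cov / Var = 2.6540 / 1.8584 = 1.4281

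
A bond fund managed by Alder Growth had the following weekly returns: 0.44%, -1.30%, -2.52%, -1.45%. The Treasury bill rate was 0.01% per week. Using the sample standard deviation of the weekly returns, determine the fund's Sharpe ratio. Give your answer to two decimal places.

r̄ = (0.44 − 1.3 − 2.52 − 1.45) / 4 = -1.2075%
Σ(r − r̄)² = 4.5043; sample σ = √(4.5043/3) = 1.2253%
Sharpe = (r̄ − rf) / σ = (-1.2075 − 0.01) / 1.2253 = -1.2175 / 1.2253 = -0.9936

-0.99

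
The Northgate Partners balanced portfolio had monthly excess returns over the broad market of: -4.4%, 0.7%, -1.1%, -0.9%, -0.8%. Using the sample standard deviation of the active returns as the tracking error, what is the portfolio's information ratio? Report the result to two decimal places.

Mean return r̄ = -6.50 / 5 = -1.3000%
Σ(r − r̄)² = (-4.4 − (-1.3000))² + (0.7 − (-1.3000))² + … = 14.0600
σ = √[14.0600 / 4] = 1.8748%
IR = r̄ / tracking error = -1.3000 / 1.8748 = -0.6934

-0.69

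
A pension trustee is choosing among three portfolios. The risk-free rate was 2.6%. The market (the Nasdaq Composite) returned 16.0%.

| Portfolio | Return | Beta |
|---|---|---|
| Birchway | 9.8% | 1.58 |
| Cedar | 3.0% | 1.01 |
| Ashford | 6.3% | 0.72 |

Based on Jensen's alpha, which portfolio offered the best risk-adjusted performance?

Birchway: α = 9.8% − [2.6% + 1.58 × (16.0% − 2.6%)] = -13.972
Cedar: α = 3.0% − [2.6% + 1.01 × (16.0% − 2.6%)] = -13.134
Ashford: α = 6.3% − [2.6% + 0.72 × (16.0% − 2.6%)] = -5.948
Highest: Ashford (-5.948).

Ashford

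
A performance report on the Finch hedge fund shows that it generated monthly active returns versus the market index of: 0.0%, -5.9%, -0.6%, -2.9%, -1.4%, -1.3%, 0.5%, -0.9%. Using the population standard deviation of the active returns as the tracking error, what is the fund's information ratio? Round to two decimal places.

-0.82

Mean return r̄ = -12.50 / 8 = -1.5625%
Population σ = √[Σ(r − r̄)² / 8] = √[28.7588 / 8] = √3.5949 = 1.8960%
IR = r̄ / tracking error = -1.5625 / 1.8960 = -0.8241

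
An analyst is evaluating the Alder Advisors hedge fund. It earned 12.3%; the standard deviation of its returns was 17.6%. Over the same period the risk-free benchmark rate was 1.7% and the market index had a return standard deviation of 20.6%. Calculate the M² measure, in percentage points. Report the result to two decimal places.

Sharpe = (Rp − Rf) / σp = (12.3% − 1.7%) / 17.6% = 0.6023
M² = Rf + Sharpe × σm = 1.7% + 0.6023 × 20.6% = 14.1074%

14.11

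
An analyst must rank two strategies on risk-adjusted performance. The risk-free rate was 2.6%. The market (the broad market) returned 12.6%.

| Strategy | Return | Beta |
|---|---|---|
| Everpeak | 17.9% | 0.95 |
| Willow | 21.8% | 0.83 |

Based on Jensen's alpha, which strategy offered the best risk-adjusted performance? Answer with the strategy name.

Willow

Everpeak: α = 17.9% − [2.6% + 0.95 × (12.6% − 2.6%)] = 5.800
Willow: α = 21.8% − [2.6% + 0.83 × (12.6% − 2.6%)] = 10.900
Highest: Willow (10.900).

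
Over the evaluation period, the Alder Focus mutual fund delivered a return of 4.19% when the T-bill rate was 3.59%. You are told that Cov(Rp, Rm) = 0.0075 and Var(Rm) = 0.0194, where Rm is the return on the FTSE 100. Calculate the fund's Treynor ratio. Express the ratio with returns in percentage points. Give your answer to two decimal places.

1.55

β = Cov / Var = 0.0075 / 0.0194 = 0.3866
Treynor = (Rp − Rf) / β = (4.19% − 3.59%) / 0.3866 = 0.60 / 0.3866 = 1.5520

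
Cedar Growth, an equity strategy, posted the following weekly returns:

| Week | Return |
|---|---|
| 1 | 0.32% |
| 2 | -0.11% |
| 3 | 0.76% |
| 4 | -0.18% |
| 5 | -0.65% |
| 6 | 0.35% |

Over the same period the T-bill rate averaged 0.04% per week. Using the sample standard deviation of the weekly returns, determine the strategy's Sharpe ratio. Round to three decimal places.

μ = (0.32 − 0.11 + 0.76 − 0.18 − 0.65 + 0.35) / 6 = 0.0817%
Sample σ = √[Σ(r − μ)² / 5] = √[1.2295 / 5] = √0.2459 = 0.4959%
Sharpe = (μ − rf) / σ = (0.0817 − 0.04) / 0.4959 = 0.0417 / 0.4959 = 0.0841

0.084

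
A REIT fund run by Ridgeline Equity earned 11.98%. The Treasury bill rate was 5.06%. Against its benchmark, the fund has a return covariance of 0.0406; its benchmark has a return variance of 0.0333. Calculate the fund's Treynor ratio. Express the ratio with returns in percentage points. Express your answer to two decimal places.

β = Cov / Var = 0.0406 / 0.0333 = 1.2192
Treynor = (Rp − Rf) / β = (11.98% − 5.06%) / 1.2192 = 6.92 / 1.2192 = 5.6759

5.68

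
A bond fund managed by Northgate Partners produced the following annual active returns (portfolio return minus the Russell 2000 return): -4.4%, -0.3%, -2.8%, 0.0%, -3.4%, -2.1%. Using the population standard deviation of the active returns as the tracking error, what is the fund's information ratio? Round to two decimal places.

-1.37

Mean return r̄ = -13.00 / 6 = -2.1667%
Σ(r − r̄)² = (-4.4 − (-2.1667))² + (-0.3 − (-2.1667))² + … = 15.0933
σ = √[15.0933 / 6] = 1.5860%
IR = r̄ / tracking error = -2.1667 / 1.5860 = -1.3661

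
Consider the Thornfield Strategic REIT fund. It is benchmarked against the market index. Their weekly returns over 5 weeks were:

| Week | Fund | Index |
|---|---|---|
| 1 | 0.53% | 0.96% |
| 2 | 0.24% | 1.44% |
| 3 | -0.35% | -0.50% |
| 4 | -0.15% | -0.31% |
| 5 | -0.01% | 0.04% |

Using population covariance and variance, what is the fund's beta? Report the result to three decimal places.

0.352

r̄p = 0.0520%,  r̄m = 0.3260%
Cov = Σ(rp − r̄p)(rm − r̄m) / 5 = 0.1981
Var(rm) = Σ(rm − r̄m)² / 5 = 0.5623
β = Cov / Var = 0.1981 / 0.5623 = 0.3523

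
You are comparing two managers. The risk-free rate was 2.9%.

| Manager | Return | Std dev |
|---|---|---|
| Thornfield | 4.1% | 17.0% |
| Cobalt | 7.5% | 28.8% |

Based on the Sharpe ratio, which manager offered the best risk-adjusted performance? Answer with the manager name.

Cobalt

Thornfield: Sharpe ratio = (4.1% − 2.9%) / 17.0% = 0.071
Cobalt: Sharpe ratio = (7.5% − 2.9%) / 28.8% = 0.160
Highest: Cobalt (0.160).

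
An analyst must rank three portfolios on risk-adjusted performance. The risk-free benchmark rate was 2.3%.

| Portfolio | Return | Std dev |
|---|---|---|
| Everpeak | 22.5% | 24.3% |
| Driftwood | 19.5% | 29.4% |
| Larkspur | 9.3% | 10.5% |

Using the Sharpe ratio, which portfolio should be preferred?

Everpeak

Everpeak: Sharpe ratio = (22.5% − 2.3%) / 24.3% = 0.831
Driftwood: Sharpe ratio = (19.5% − 2.3%) / 29.4% = 0.585
Larkspur: Sharpe ratio = (9.3% − 2.3%) / 10.5% = 0.667
Highest: Everpeak (0.831).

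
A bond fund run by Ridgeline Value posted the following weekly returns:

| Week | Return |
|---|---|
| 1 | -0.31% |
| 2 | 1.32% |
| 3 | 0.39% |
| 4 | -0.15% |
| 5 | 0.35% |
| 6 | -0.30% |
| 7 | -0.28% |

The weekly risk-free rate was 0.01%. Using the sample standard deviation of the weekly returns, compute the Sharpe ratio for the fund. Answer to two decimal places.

0.23

Mean return r̄ = 1.020 / 7 = 0.1457%
Sample std dev = √[2.1554 / 6] = 0.5994%
Sharpe = (r̄ − rf) / σ = (0.1457 − 0.01) / 0.5994 = 0.1357 / 0.5994 = 0.2264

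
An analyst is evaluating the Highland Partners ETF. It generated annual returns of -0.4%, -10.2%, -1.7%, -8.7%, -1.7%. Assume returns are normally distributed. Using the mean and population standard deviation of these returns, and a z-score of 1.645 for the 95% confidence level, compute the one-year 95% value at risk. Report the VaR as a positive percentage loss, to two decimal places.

11.23

r̄ = (-0.4 − 10.2 − 1.7 − 8.7 − 1.7) / 5 = -22.70 / 5 = -4.5400%
Population std dev = √[82.6120 / 5] = 4.0648%
VaR = −(r̄ − z·σ) = −(-4.5400 − 1.645 × 4.0648) = −(-11.2266) = 11.2266%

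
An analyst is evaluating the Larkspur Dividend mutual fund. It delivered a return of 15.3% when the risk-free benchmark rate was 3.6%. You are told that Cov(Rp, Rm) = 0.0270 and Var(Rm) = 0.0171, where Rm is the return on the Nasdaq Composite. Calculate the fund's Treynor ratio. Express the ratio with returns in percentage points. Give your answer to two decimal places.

7.41

β = Cov / Var = 0.0270 / 0.0171 = 1.5789
Treynor = (Rp − Rf) / β = (15.3% − 3.6%) / 1.5789 = 11.70 / 1.5789 = 7.4102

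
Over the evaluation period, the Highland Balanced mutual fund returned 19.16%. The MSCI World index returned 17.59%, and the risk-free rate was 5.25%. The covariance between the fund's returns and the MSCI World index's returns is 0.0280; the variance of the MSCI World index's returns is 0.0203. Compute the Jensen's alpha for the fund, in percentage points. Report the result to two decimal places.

-3.11

β = Cov / Var = 0.0280 / 0.0203 = 1.3793
E[R] = Rf + β(Rm − Rf) = 5.25% + 1.3793 × (17.59% − 5.25%) = 22.2706%
α = Rp − E[R] = 19.16% − 22.2706% = -3.1106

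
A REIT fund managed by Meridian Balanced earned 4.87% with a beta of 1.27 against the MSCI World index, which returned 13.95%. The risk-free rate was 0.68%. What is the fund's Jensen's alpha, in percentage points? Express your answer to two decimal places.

CAPM expected return = Rf + β(Rm − Rf) = 0.68% + 1.27 × (13.95% − 0.68%) = 0.68 + 1.27 × 13.27 = 17.5329%
Jensen's α = Rp − E[R] = 4.87% − 17.5329% = -12.6629

-12.66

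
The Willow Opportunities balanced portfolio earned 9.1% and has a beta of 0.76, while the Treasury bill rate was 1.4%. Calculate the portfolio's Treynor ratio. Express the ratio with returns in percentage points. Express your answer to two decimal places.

Treynor = (Rp − Rf) / β = (9.1% − 1.4%) / 0.76 = 7.70 / 0.76 = 10.1316

10.13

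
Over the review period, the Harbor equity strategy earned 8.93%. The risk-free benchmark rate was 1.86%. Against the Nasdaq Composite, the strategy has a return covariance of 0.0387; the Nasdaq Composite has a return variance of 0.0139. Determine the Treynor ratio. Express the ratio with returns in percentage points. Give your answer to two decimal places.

β = Cov / Var = 0.0387 / 0.0139 = 2.7842
Treynor = (Rp − Rf) / β = (8.93% − 1.86%) / 2.7842 = 7.07 / 2.7842 = 2.5393

2.54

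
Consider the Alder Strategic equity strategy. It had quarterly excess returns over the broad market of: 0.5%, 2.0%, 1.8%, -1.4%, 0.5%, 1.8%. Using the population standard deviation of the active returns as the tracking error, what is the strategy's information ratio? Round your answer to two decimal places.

0.73

r̄ = (0.5 + 2 + 1.8 − 1.4 + 0.5 + 1.8) / 6 = 0.8667%
Population σ = √[Σ(r − r̄)² / 6] = √[8.4333 / 6] = √1.4056 = 1.1856%
IR = r̄ / tracking error = 0.8667 / 1.1856 = 0.7310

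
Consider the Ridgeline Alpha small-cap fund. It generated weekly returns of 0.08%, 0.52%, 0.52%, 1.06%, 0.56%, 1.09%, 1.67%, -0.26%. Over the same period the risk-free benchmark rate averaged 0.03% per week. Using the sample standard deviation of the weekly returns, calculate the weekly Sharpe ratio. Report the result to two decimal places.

r̄ = (0.08 + 0.52 + 0.52 + 1.06 + 0.56 + 1.09 + 1.67 − 0.26) / 8 = 0.6550%
Sample σ = √[Σ(r − r̄)² / 7] = √[2.5968 / 7] = √0.3710 = 0.6091%
Sharpe = (r̄ − rf) / σ = (0.6550 − 0.03) / 0.6091 = 0.6250 / 0.6091 = 1.0261

1.03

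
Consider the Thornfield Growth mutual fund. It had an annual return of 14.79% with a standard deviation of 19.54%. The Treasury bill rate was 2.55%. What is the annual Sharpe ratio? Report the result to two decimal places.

0.63

Sharpe = (Rp − Rf) / σp = (14.79% − 2.55%) / 19.54% = 12.24% / 19.54% = 0.6264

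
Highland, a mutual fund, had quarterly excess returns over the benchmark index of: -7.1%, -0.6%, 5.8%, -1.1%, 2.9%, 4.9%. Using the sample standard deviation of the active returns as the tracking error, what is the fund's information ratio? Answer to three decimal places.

r̄ = (-7.1 − 0.6 + 5.8 − 1.1 + 2.9 + 4.9) / 6 = 4.80 / 6 = 0.8000%
Σ(r − r̄)² = (-7.1 − 0.8000)² + (-0.6 − 0.8000)² + … = 114.2000
σ = √[114.2000 / 5] = 4.7791%
IR = r̄ / tracking error = 0.8000 / 4.7791 = 0.1674

0.167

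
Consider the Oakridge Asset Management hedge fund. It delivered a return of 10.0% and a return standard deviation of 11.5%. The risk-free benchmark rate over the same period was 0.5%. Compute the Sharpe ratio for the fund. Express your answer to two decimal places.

Sharpe = (Rp − Rf) / σp = (10.0% − 0.5%) / 11.5% = 9.50% / 11.5% = 0.8261

0.83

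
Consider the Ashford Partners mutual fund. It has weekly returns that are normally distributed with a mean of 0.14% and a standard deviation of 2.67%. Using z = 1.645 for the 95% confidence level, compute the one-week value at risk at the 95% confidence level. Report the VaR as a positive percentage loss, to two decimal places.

VaR (as % loss) = −(μ − z·σ) = −(0.14% − 1.645 × 2.67%) = −(-4.25215%) = 4.25215%

4.25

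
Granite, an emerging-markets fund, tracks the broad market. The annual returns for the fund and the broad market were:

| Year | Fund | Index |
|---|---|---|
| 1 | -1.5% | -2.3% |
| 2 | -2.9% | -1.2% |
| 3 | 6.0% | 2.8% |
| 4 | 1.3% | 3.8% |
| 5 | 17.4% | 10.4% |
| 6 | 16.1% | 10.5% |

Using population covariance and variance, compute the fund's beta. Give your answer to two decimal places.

r̄p = 6.0667%,  r̄m = 4.0000%
Cov = Σ(rp − r̄p)(rm − r̄m) / 6 = 38.8467
Var(rm) = Σ(rm − r̄m)² / 6 = 25.2367
β = Cov / Var = 38.8467 / 25.2367 = 1.5393

1.54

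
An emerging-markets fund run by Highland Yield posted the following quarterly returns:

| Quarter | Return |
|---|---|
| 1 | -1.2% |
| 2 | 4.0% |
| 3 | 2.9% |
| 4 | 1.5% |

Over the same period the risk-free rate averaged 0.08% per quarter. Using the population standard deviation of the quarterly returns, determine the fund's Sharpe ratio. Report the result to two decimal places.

Mean return μ = 7.20 / 4 = 1.8000%
Σ(r − μ)² = 15.1400; population σ = √(15.1400/4) = 1.9455%
Sharpe = (μ − rf) / σ = (1.8000 − 0.08) / 1.9455 = 1.7200 / 1.9455 = 0.8841

0.88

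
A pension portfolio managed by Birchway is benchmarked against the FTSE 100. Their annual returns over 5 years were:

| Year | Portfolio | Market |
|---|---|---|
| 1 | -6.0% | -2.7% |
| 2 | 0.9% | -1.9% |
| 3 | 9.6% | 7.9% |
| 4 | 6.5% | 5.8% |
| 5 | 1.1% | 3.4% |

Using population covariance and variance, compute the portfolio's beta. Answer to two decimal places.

r̄p = 2.4200%,  r̄m = 2.5000%
Cov = Σ(rp − r̄p)(rm − r̄m) / 5 = 20.3040
Var(rm) = Σ(rm − r̄m)² / 5 = 17.4520
β = Cov / Var = 20.3040 / 17.4520 = 1.1634

1.16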